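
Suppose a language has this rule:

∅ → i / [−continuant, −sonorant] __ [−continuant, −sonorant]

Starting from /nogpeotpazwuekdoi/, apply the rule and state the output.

/g/ and /p/ form a stop–stop cluster, so [i] is inserted between them.
/t/ and /p/ form a stop–stop cluster, so [i] is inserted between them.
/k/ and /d/ form a stop–stop cluster, so [i] is inserted between them.
Surface form: [nogipeotipazwuekidoi].

nogipeotipazwuekidoi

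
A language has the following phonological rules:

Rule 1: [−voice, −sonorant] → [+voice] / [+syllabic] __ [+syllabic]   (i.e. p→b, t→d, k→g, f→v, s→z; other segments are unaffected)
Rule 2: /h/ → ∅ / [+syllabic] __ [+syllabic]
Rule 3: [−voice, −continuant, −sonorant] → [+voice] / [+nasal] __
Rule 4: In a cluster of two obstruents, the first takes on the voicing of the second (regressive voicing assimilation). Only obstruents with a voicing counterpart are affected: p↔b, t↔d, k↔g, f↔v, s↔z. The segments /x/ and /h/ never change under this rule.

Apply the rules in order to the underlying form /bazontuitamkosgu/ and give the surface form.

Rule 1 (intervocalic voicing): /t/ is a voiceless obstruent between vowels /i/ and /a/, so it voices to [d]. /bazontuitamkosgu/ → bazontuidamkosgu.
Rule 2 (intervocalic h-deletion): no segment meets the environment; /bazontuidamkosgu/ is unchanged.
Rule 3 (post-nasal voicing): /t/ is a voiceless stop immediately after the nasal /n/, so it voices to [d]. /k/ is a voiceless stop immediately after the nasal /m/, so it voices to [g]. /bazontuidamkosgu/ → bazonduidamgosgu.
Rule 4 (regressive voicing assimilation): /s/ precedes the voiced obstruent /g/, so it voices to [z] by assimilation. /bazonduidamgosgu/ → bazonduidamgozgu.

bazonduidamgozgu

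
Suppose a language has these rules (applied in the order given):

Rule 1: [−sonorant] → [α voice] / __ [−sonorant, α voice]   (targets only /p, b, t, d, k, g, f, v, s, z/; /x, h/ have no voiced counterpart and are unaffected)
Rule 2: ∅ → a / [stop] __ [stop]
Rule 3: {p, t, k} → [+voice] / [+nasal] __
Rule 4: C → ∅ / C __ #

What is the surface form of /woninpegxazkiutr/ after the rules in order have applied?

Rule 1 (regressive voicing assimilation): /g/ precedes the voiceless obstruent /x/, so it devoices to [k] by assimilation. /z/ precedes the voiceless obstruent /k/, so it devoices to [s] by assimilation. /woninpegxazkiutr/ → woninpekxaskiutr.
Rule 2 (stop-cluster a-epenthesis): no segment meets the environment; /woninpekxaskiutr/ is unchanged.
Rule 3 (post-nasal voicing): /p/ is a voiceless stop immediately after the nasal /n/, so it voices to [b]. /woninpekxaskiutr/ → woninbekxaskiutr.
Rule 4 (final cluster simplification): /r/ is the second consonant of a word-final cluster /tr/, so it deletes. /woninbekxaskiutr/ → woninbekxaskiut.

woninbekxaskiut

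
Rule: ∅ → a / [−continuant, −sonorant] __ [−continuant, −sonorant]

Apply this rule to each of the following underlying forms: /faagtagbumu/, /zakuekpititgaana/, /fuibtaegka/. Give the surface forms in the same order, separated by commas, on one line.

/faagtagbumu/: /g/ and /t/ form a stop–stop cluster, so [a] is inserted between them. /g/ and /b/ form a stop–stop cluster, so [a] is inserted between them. → [faagatagabumu].
/zakuekpititgaana/: /k/ and /p/ form a stop–stop cluster, so [a] is inserted between them. /t/ and /g/ form a stop–stop cluster, so [a] is inserted between them. → [zakuekapititagaana].
/fuibtaegka/: /b/ and /t/ form a stop–stop cluster, so [a] is inserted between them. /g/ and /k/ form a stop–stop cluster, so [a] is inserted between them. → [fuibataegaka].

faagatagabumu, zakuekapititagaana, fuibataegaka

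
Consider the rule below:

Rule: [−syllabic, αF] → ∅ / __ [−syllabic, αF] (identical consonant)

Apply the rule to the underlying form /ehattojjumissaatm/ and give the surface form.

ehatojumisaatm

/tt/ is a geminate; the first /t/ deletes.
/jj/ is a geminate; the first /j/ deletes.
/ss/ is a geminate; the first /s/ deletes.
The other instances of /h/, /t/, /j/, /m/, /s/ do not occur in the required environment and remain unchanged.
Surface form: [ehatojumisaatm].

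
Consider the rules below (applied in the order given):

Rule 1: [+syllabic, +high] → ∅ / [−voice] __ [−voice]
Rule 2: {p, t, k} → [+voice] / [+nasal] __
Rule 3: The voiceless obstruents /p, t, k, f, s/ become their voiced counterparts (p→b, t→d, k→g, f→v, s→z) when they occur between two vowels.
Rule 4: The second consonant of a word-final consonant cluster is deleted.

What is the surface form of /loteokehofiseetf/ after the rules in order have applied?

lodeogehofseet

Rule 1 (high vowel syncope): /i/ is a high vowel flanked by voiceless consonants /f/ and /s/, so it deletes. /loteokehofiseetf/ → loteokehofseetf.
Rule 2 (post-nasal voicing): no segment meets the environment; /loteokehofseetf/ is unchanged.
Rule 3 (intervocalic voicing): /t/ is a voiceless obstruent between vowels /o/ and /e/, so it voices to [d]. /k/ is a voiceless obstruent between vowels /o/ and /e/, so it voices to [g]. /loteokehofseetf/ → lodeogehofseetf.
Rule 4 (final cluster simplification): /f/ is the second consonant of a word-final cluster /tf/, so it deletes. /lodeogehofseetf/ → lodeogehofseet.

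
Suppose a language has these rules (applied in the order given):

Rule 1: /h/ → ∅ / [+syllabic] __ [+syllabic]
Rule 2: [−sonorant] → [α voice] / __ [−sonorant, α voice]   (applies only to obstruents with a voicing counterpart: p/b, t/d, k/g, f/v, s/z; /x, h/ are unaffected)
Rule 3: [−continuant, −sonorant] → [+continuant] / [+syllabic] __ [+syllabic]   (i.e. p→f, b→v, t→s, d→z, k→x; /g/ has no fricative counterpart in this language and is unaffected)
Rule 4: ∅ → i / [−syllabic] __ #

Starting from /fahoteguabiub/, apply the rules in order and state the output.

faoseguaviubi

Rule 1 (intervocalic h-deletion): /h/ occurs between vowels /a/ and /o/, so it deletes. /fahoteguabiub/ → faoteguabiub.
Rule 2 (regressive voicing assimilation): no segment meets the environment; /faoteguabiub/ is unchanged.
Rule 3 (intervocalic spirantization): /t/ is a stop between vowels /o/ and /e/, so it spirantizes to the fricative [s]. /b/ is a stop between vowels /a/ and /i/, so it spirantizes to the fricative [v]. /faoteguabiub/ → faoseguaviub.
Rule 4 (final i-epenthesis): the form ends in the consonant /b/, so [i] is inserted word-finally. /faoseguaviub/ → faoseguaviubi.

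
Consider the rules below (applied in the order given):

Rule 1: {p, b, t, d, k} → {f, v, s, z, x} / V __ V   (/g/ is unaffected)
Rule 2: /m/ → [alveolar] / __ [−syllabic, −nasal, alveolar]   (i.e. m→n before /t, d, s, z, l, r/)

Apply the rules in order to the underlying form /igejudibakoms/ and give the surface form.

Rule 1 (intervocalic spirantization): /d/ is a stop between vowels /u/ and /i/, so it spirantizes to the fricative [z]. /b/ is a stop between vowels /i/ and /a/, so it spirantizes to the fricative [v]. /k/ is a stop between vowels /a/ and /o/, so it spirantizes to the fricative [x]. /igejudibakoms/ → igejuzivaxoms.
Rule 2 (nasal place assimilation): /m/ precedes the alveolar consonant /s/, so it assimilates in place to [n]. /igejuzivaxoms/ → igejuzivaxons.

igejuzivaxons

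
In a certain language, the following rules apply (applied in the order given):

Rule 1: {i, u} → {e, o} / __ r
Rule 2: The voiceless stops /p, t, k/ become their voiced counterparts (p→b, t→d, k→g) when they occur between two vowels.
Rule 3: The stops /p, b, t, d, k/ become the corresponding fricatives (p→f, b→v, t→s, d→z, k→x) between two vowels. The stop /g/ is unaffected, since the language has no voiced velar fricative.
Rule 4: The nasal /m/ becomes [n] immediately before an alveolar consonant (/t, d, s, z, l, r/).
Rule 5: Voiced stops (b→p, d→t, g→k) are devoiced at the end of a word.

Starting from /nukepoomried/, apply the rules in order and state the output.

nugevoonriet

Rule 1 (pre-rhotic lowering): no segment meets the environment; /nukepoomried/ is unchanged.
Rule 2 (intervocalic voicing): /k/ is a voiceless stop between vowels /u/ and /e/, so it voices to [g]. /p/ is a voiceless stop between vowels /e/ and /o/, so it voices to [b]. /nukepoomried/ → nugeboomried.
Rule 3 (intervocalic spirantization): /b/ is a stop between vowels /e/ and /o/, so it spirantizes to the fricative [v]. /nugeboomried/ → nugevoomried.
Rule 4 (nasal place assimilation): /m/ precedes the alveolar consonant /r/, so it assimilates in place to [n]. /nugevoomried/ → nugevoonried.
Rule 5 (final devoicing): /d/ is a voiced stop in word-final position, so it devoices to [t]. /nugevoonried/ → nugevoonriet.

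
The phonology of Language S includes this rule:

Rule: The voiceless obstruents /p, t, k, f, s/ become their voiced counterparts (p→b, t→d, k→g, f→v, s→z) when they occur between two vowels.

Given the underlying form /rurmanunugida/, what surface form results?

No segment of /rurmanunugida/ meets the structural description of the rule, so the form surfaces unchanged.

rurmanunugida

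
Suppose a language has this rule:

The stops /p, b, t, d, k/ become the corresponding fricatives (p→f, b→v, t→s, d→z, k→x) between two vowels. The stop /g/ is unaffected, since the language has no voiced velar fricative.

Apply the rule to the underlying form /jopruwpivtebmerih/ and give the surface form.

jopruwpivtebmerih

No segment of /jopruwpivtebmerih/ meets the structural description of the rule, so the form surfaces unchanged.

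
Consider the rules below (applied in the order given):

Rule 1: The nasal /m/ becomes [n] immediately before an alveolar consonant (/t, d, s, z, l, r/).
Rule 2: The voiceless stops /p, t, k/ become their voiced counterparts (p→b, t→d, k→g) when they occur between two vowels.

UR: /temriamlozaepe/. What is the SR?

tenrianlozaebe

Rule 1 (nasal place assimilation): /m/ precedes the alveolar consonant /r/, so it assimilates in place to [n]. /m/ precedes the alveolar consonant /l/, so it assimilates in place to [n]. /temriamlozaepe/ → tenrianlozaepe.
Rule 2 (intervocalic voicing): /p/ is a voiceless stop between vowels /e/ and /e/, so it voices to [b]. /tenrianlozaepe/ → tenrianlozaebe.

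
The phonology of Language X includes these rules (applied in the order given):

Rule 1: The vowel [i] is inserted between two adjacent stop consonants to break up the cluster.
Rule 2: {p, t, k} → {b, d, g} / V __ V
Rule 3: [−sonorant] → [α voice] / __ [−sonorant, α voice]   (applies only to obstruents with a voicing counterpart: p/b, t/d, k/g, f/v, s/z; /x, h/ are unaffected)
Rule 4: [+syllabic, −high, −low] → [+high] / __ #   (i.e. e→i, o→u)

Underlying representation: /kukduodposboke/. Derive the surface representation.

kugiduodibozbogi

Rule 1 (stop-cluster i-epenthesis): /k/ and /d/ form a stop–stop cluster, so [i] is inserted between them. /d/ and /p/ form a stop–stop cluster, so [i] is inserted between them. /kukduodposboke/ → kukiduodiposboke.
Rule 2 (intervocalic voicing): /k/ is a voiceless stop between vowels /u/ and /i/, so it voices to [g]. /p/ is a voiceless stop between vowels /i/ and /o/, so it voices to [b]. /k/ is a voiceless stop between vowels /o/ and /e/, so it voices to [g]. /kukiduodiposboke/ → kugiduodibosboge.
Rule 3 (regressive voicing assimilation): /s/ precedes the voiced obstruent /b/, so it voices to [z] by assimilation. /kugiduodibosboge/ → kugiduodibozboge.
Rule 4 (final vowel raising): /e/ is a mid vowel in word-final position, so it raises to [i]. /kugiduodibozboge/ → kugiduodibozbogi.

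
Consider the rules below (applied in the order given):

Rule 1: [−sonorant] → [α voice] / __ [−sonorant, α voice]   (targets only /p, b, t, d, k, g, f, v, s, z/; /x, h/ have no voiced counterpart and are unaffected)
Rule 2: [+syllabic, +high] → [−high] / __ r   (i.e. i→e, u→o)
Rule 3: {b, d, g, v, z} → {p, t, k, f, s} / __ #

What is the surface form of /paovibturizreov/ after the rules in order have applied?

paoviptorizreof

Rule 1 (regressive voicing assimilation): /b/ precedes the voiceless obstruent /t/, so it devoices to [p] by assimilation. /paovibturizreov/ → paovipturizreov.
Rule 2 (pre-rhotic lowering): /u/ is a high vowel immediately before /r/, so it lowers to [o]. /paovipturizreov/ → paoviptorizreov.
Rule 3 (final devoicing): /v/ is a voiced obstruent in word-final position, so it devoices to [f]. /paoviptorizreov/ → paoviptorizreof.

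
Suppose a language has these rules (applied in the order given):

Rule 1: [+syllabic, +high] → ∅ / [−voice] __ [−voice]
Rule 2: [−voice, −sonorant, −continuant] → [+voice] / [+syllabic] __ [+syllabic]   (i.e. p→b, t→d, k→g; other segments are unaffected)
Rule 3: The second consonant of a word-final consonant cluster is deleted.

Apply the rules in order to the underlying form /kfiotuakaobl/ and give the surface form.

Rule 1 (high vowel syncope): no segment meets the environment; /kfiotuakaobl/ is unchanged.
Rule 2 (intervocalic voicing): /t/ is a voiceless stop between vowels /o/ and /u/, so it voices to [d]. /k/ is a voiceless stop between vowels /a/ and /a/, so it voices to [g]. /kfiotuakaobl/ → kfioduagaobl.
Rule 3 (final cluster simplification): /l/ is the second consonant of a word-final cluster /bl/, so it deletes. /kfioduagaobl/ → kfioduagaob.

kfioduagaob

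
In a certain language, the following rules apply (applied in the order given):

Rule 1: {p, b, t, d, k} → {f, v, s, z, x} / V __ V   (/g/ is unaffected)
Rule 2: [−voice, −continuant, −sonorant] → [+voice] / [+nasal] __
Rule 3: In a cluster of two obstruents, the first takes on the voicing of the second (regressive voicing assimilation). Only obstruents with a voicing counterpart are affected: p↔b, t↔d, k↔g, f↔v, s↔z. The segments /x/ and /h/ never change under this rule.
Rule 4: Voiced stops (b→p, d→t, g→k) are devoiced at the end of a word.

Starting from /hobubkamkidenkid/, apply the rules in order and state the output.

hovupkamgizengit

Rule 1 (intervocalic spirantization): /b/ is a stop between vowels /o/ and /u/, so it spirantizes to the fricative [v]. /d/ is a stop between vowels /i/ and /e/, so it spirantizes to the fricative [z]. /hobubkamkidenkid/ → hovubkamkizenkid.
Rule 2 (post-nasal voicing): /k/ is a voiceless stop immediately after the nasal /m/, so it voices to [g]. /k/ is a voiceless stop immediately after the nasal /n/, so it voices to [g]. /hovubkamkizenkid/ → hovubkamgizengid.
Rule 3 (regressive voicing assimilation): /b/ precedes the voiceless obstruent /k/, so it devoices to [p] by assimilation. /hovubkamgizengid/ → hovupkamgizengid.
Rule 4 (final devoicing): /d/ is a voiced stop in word-final position, so it devoices to [t]. /hovupkamgizengid/ → hovupkamgizengit.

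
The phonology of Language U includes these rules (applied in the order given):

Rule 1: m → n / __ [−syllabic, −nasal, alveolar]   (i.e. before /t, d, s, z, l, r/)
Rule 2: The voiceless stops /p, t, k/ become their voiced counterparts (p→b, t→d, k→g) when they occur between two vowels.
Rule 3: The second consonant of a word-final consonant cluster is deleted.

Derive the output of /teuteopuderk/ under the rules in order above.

Rule 1 (nasal place assimilation): no segment meets the environment; /teuteopuderk/ is unchanged.
Rule 2 (intervocalic voicing): /t/ is a voiceless stop between vowels /u/ and /e/, so it voices to [d]. /p/ is a voiceless stop between vowels /o/ and /u/, so it voices to [b]. /teuteopuderk/ → teudeobuderk.
Rule 3 (final cluster simplification): /k/ is the second consonant of a word-final cluster /rk/, so it deletes. /teudeobuderk/ → teudeobuder.

teudeobuder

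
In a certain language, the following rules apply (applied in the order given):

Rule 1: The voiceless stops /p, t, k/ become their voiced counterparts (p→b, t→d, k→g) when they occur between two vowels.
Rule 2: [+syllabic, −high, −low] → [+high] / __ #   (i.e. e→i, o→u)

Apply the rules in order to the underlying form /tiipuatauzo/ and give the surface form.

Rule 1 (intervocalic voicing): /p/ is a voiceless stop between vowels /i/ and /u/, so it voices to [b]. /t/ is a voiceless stop between vowels /a/ and /a/, so it voices to [d]. /tiipuatauzo/ → tiibuadauzo.
Rule 2 (final vowel raising): /o/ is a mid vowel in word-final position, so it raises to [u]. /tiibuadauzo/ → tiibuadauzu.

tiibuadauzu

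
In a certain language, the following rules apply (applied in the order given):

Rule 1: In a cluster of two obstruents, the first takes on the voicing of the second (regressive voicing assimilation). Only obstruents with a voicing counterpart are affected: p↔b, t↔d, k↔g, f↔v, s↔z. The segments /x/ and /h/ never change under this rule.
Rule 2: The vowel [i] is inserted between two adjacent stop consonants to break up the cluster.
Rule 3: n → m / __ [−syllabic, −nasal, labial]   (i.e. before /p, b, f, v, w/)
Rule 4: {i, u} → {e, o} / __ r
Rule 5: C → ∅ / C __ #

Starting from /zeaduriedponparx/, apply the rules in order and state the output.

zeadorietipompar

Rule 1 (regressive voicing assimilation): /d/ precedes the voiceless obstruent /p/, so it devoices to [t] by assimilation. /zeaduriedponparx/ → zeadurietponparx.
Rule 2 (stop-cluster i-epenthesis): /t/ and /p/ form a stop–stop cluster, so [i] is inserted between them. /zeadurietponparx/ → zeadurietiponparx.
Rule 3 (nasal place assimilation): /n/ precedes the labial consonant /p/, so it assimilates in place to [m]. /zeadurietiponparx/ → zeadurietipomparx.
Rule 4 (pre-rhotic lowering): /u/ is a high vowel immediately before /r/, so it lowers to [o]. /zeadurietipomparx/ → zeadorietipomparx.
Rule 5 (final cluster simplification): /x/ is the second consonant of a word-final cluster /rx/, so it deletes. /zeadorietipomparx/ → zeadorietipompar.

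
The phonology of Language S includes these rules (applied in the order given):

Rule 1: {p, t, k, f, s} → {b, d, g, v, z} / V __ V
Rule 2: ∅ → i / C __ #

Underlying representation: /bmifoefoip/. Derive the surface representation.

bmivoevoipi

Rule 1 (intervocalic voicing): /f/ is a voiceless obstruent between vowels /i/ and /o/, so it voices to [v]. /f/ is a voiceless obstruent between vowels /e/ and /o/, so it voices to [v]. /bmifoefoip/ → bmivoevoip.
Rule 2 (final i-epenthesis): the form ends in the consonant /p/, so [i] is inserted word-finally. /bmivoevoip/ → bmivoevoipi.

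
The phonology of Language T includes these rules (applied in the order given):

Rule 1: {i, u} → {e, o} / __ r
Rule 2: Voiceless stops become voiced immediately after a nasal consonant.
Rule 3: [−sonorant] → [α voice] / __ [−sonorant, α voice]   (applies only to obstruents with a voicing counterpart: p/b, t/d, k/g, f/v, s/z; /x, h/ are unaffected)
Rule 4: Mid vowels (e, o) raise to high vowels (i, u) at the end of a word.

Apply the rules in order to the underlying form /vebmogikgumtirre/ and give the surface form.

Rule 1 (pre-rhotic lowering): /i/ is a high vowel immediately before /r/, so it lowers to [e]. /vebmogikgumtirre/ → vebmogikgumterre.
Rule 2 (post-nasal voicing): /t/ is a voiceless stop immediately after the nasal /m/, so it voices to [d]. /vebmogikgumterre/ → vebmogikgumderre.
Rule 3 (regressive voicing assimilation): /k/ precedes the voiced obstruent /g/, so it voices to [g] by assimilation. /vebmogikgumderre/ → vebmogiggumderre.
Rule 4 (final vowel raising): /e/ is a mid vowel in word-final position, so it raises to [i]. /vebmogiggumderre/ → vebmogiggumderri.

vebmogiggumderri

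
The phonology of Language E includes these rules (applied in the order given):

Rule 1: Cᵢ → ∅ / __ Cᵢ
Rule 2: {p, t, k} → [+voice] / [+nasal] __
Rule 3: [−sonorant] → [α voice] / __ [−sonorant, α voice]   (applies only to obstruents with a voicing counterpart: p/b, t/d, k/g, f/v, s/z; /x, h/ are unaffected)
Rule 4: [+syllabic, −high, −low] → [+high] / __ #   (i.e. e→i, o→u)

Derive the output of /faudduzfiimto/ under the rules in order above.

faudusfiimdu

Rule 1 (degemination): /dd/ is a geminate; the first /d/ deletes. /faudduzfiimto/ → fauduzfiimto.
Rule 2 (post-nasal voicing): /t/ is a voiceless stop immediately after the nasal /m/, so it voices to [d]. /fauduzfiimto/ → fauduzfiimdo.
Rule 3 (regressive voicing assimilation): /z/ precedes the voiceless obstruent /f/, so it devoices to [s] by assimilation. /fauduzfiimdo/ → faudusfiimdo.
Rule 4 (final vowel raising): /o/ is a mid vowel in word-final position, so it raises to [u]. /faudusfiimdo/ → faudusfiimdu.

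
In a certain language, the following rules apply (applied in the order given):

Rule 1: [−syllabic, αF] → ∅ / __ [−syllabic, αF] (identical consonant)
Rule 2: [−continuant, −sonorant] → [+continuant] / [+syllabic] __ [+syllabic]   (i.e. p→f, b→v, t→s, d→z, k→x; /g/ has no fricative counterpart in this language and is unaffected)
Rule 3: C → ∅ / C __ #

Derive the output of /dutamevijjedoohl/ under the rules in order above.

dusamevijezooh

Rule 1 (degemination): /jj/ is a geminate; the first /j/ deletes. /dutamevijjedoohl/ → dutamevijedoohl.
Rule 2 (intervocalic spirantization): /t/ is a stop between vowels /u/ and /a/, so it spirantizes to the fricative [s]. /d/ is a stop between vowels /e/ and /o/, so it spirantizes to the fricative [z]. /dutamevijedoohl/ → dusamevijezoohl.
Rule 3 (final cluster simplification): /l/ is the second consonant of a word-final cluster /hl/, so it deletes. /dusamevijezoohl/ → dusamevijezooh.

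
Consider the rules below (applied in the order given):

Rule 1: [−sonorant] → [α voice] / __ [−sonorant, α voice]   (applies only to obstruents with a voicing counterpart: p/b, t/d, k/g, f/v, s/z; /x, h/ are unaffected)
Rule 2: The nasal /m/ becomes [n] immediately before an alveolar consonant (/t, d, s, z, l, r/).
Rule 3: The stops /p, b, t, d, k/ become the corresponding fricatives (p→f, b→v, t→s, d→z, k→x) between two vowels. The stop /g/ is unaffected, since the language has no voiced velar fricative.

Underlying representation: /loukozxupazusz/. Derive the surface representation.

louxosxufazuzz

Rule 1 (regressive voicing assimilation): /z/ precedes the voiceless obstruent /x/, so it devoices to [s] by assimilation. /s/ precedes the voiced obstruent /z/, so it voices to [z] by assimilation. /loukozxupazusz/ → loukosxupazuzz.
Rule 2 (nasal place assimilation): no segment meets the environment; /loukosxupazuzz/ is unchanged.
Rule 3 (intervocalic spirantization): /k/ is a stop between vowels /u/ and /o/, so it spirantizes to the fricative [x]. /p/ is a stop between vowels /u/ and /a/, so it spirantizes to the fricative [f]. /loukosxupazuzz/ → louxosxufazuzz.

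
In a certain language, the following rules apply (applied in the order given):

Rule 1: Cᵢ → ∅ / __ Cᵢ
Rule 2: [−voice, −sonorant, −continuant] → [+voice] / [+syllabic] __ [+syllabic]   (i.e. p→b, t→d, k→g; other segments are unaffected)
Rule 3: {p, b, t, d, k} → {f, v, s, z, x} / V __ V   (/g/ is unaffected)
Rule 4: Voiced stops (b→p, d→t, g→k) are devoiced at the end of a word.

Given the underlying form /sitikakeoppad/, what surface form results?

sizigageovat

Rule 1 (degemination): /pp/ is a geminate; the first /p/ deletes. /sitikakeoppad/ → sitikakeopad.
Rule 2 (intervocalic voicing): /t/ is a voiceless stop between vowels /i/ and /i/, so it voices to [d]. /k/ is a voiceless stop between vowels /i/ and /a/, so it voices to [g]. /k/ is a voiceless stop between vowels /a/ and /e/, so it voices to [g]. /p/ is a voiceless stop between vowels /o/ and /a/, so it voices to [b]. /sitikakeopad/ → sidigageobad.
Rule 3 (intervocalic spirantization): /d/ is a stop between vowels /i/ and /i/, so it spirantizes to the fricative [z]. /b/ is a stop between vowels /o/ and /a/, so it spirantizes to the fricative [v]. /sidigageobad/ → sizigageovad.
Rule 4 (final devoicing): /d/ is a voiced stop in word-final position, so it devoices to [t]. /sizigageovad/ → sizigageovat.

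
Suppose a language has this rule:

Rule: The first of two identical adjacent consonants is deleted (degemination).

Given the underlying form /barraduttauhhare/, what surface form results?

/rr/ is a geminate; the first /r/ deletes.
/tt/ is a geminate; the first /t/ deletes.
/hh/ is a geminate; the first /h/ deletes.
The other instances of /b/, /r/, /d/, /t/, /h/ do not occur in the required environment and remain unchanged.
Surface form: [baradutauhare].

baradutauhare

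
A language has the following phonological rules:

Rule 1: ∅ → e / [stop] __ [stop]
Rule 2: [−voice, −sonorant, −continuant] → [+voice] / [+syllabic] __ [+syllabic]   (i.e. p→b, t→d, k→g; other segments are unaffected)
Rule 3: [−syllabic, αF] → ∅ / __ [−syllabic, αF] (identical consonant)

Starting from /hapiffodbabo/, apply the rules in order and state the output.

Rule 1 (stop-cluster e-epenthesis): /d/ and /b/ form a stop–stop cluster, so [e] is inserted between them. /hapiffodbabo/ → hapiffodebabo.
Rule 2 (intervocalic voicing): /p/ is a voiceless stop between vowels /a/ and /i/, so it voices to [b]. /hapiffodebabo/ → habiffodebabo.
Rule 3 (degemination): /ff/ is a geminate; the first /f/ deletes. /habiffodebabo/ → habifodebabo.

habifodebabo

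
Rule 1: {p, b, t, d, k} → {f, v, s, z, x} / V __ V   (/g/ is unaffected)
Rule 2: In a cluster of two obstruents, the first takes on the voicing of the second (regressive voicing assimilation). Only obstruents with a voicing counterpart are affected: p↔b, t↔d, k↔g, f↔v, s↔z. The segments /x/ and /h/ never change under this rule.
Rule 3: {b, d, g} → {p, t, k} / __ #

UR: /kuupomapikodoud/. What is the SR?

Rule 1 (intervocalic spirantization): /p/ is a stop between vowels /u/ and /o/, so it spirantizes to the fricative [f]. /p/ is a stop between vowels /a/ and /i/, so it spirantizes to the fricative [f]. /k/ is a stop between vowels /i/ and /o/, so it spirantizes to the fricative [x]. /d/ is a stop between vowels /o/ and /o/, so it spirantizes to the fricative [z]. /kuupomapikodoud/ → kuufomafixozoud.
Rule 2 (regressive voicing assimilation): no segment meets the environment; /kuufomafixozoud/ is unchanged.
Rule 3 (final devoicing): /d/ is a voiced stop in word-final position, so it devoices to [t]. /kuufomafixozoud/ → kuufomafixozout.

kuufomafixozout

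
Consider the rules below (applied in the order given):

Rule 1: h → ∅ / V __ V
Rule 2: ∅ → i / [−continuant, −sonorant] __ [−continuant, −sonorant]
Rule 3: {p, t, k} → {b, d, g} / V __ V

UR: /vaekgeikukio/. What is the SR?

Rule 1 (intervocalic h-deletion): no segment meets the environment; /vaekgeikukio/ is unchanged.
Rule 2 (stop-cluster i-epenthesis): /k/ and /g/ form a stop–stop cluster, so [i] is inserted between them. /vaekgeikukio/ → vaekigeikukio.
Rule 3 (intervocalic voicing): /k/ is a voiceless stop between vowels /e/ and /i/, so it voices to [g]. /k/ is a voiceless stop between vowels /i/ and /u/, so it voices to [g]. /k/ is a voiceless stop between vowels /u/ and /i/, so it voices to [g]. /vaekigeikukio/ → vaegigeigugio.

vaegigeigugio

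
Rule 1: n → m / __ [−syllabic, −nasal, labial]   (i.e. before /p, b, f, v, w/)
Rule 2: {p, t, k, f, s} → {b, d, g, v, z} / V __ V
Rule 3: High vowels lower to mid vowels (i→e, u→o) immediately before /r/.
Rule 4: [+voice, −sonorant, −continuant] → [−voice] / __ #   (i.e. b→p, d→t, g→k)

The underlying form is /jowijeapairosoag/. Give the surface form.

jowijeabaerozoak

Rule 1 (nasal place assimilation): no segment meets the environment; /jowijeapairosoag/ is unchanged.
Rule 2 (intervocalic voicing): /p/ is a voiceless obstruent between vowels /a/ and /a/, so it voices to [b]. /s/ is a voiceless obstruent between vowels /o/ and /o/, so it voices to [z]. /jowijeapairosoag/ → jowijeabairozoag.
Rule 3 (pre-rhotic lowering): /i/ is a high vowel immediately before /r/, so it lowers to [e]. /jowijeabairozoag/ → jowijeabaerozoag.
Rule 4 (final devoicing): /g/ is a voiced stop in word-final position, so it devoices to [k]. /jowijeabaerozoag/ → jowijeabaerozoak.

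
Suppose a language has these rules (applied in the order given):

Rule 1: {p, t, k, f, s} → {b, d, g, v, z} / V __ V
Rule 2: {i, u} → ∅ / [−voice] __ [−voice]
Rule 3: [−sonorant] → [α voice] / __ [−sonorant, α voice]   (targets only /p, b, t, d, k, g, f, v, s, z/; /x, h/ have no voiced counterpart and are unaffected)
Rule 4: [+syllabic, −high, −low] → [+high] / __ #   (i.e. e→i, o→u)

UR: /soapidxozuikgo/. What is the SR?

soabitxozuiggu

Rule 1 (intervocalic voicing): /p/ is a voiceless obstruent between vowels /a/ and /i/, so it voices to [b]. /soapidxozuikgo/ → soabidxozuikgo.
Rule 2 (high vowel syncope): no segment meets the environment; /soabidxozuikgo/ is unchanged.
Rule 3 (regressive voicing assimilation): /d/ precedes the voiceless obstruent /x/, so it devoices to [t] by assimilation. /k/ precedes the voiced obstruent /g/, so it voices to [g] by assimilation. /soabidxozuikgo/ → soabitxozuiggo.
Rule 4 (final vowel raising): /o/ is a mid vowel in word-final position, so it raises to [u]. /soabitxozuiggo/ → soabitxozuiggu.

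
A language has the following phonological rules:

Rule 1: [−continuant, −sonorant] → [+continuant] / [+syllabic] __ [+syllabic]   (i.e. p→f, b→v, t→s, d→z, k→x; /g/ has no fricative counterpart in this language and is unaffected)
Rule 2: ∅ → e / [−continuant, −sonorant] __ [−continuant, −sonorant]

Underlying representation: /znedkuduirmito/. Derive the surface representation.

Rule 1 (intervocalic spirantization): /d/ is a stop between vowels /u/ and /u/, so it spirantizes to the fricative [z]. /t/ is a stop between vowels /i/ and /o/, so it spirantizes to the fricative [s]. /znedkuduirmito/ → znedkuzuirmiso.
Rule 2 (stop-cluster e-epenthesis): /d/ and /k/ form a stop–stop cluster, so [e] is inserted between them. /znedkuzuirmiso/ → znedekuzuirmiso.

znedekuzuirmiso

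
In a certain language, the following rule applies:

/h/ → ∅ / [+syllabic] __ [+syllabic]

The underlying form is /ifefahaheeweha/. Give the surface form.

/h/ occurs between vowels /a/ and /a/, so it deletes.
/h/ occurs between vowels /a/ and /e/, so it deletes.
/h/ occurs between vowels /e/ and /a/, so it deletes.
Surface form: [ifefaaeewea].

ifefaaeewea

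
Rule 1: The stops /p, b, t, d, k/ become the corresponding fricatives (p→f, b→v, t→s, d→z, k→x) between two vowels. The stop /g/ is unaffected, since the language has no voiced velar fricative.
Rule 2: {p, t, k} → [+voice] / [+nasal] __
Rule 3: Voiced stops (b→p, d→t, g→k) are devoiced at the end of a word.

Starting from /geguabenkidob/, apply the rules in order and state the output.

Rule 1 (intervocalic spirantization): /b/ is a stop between vowels /a/ and /e/, so it spirantizes to the fricative [v]. /d/ is a stop between vowels /i/ and /o/, so it spirantizes to the fricative [z]. /geguabenkidob/ → geguavenkizob.
Rule 2 (post-nasal voicing): /k/ is a voiceless stop immediately after the nasal /n/, so it voices to [g]. /geguavenkizob/ → geguavengizob.
Rule 3 (final devoicing): /b/ is a voiced stop in word-final position, so it devoices to [p]. /geguavengizob/ → geguavengizop.

geguavengizop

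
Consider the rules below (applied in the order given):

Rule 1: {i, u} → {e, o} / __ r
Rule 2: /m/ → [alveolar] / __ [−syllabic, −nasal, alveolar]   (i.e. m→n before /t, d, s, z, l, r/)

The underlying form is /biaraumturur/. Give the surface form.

Rule 1 (pre-rhotic lowering): /u/ is a high vowel immediately before /r/, so it lowers to [o]. /u/ is a high vowel immediately before /r/, so it lowers to [o]. /biaraumturur/ → biaraumtoror.
Rule 2 (nasal place assimilation): /m/ precedes the alveolar consonant /t/, so it assimilates in place to [n]. /biaraumtoror/ → biarauntoror.

biarauntoror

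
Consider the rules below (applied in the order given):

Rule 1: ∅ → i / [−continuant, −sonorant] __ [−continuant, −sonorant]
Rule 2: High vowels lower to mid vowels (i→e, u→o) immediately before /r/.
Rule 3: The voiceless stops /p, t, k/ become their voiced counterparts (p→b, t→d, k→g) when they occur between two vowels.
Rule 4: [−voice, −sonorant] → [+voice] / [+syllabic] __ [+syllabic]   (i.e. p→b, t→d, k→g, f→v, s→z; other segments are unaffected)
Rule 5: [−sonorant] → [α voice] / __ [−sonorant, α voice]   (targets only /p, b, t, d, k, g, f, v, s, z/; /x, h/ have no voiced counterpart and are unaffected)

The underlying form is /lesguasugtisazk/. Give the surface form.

lezguazugidizask

Rule 1 (stop-cluster i-epenthesis): /g/ and /t/ form a stop–stop cluster, so [i] is inserted between them. /lesguasugtisazk/ → lesguasugitisazk.
Rule 2 (pre-rhotic lowering): no segment meets the environment; /lesguasugitisazk/ is unchanged.
Rule 3 (intervocalic voicing): /t/ is a voiceless stop between vowels /i/ and /i/, so it voices to [d]. /lesguasugitisazk/ → lesguasugidisazk.
Rule 4 (intervocalic voicing): /s/ is a voiceless obstruent between vowels /a/ and /u/, so it voices to [z]. /s/ is a voiceless obstruent between vowels /i/ and /a/, so it voices to [z]. /lesguasugidisazk/ → lesguazugidizazk.
Rule 5 (regressive voicing assimilation): /s/ precedes the voiced obstruent /g/, so it voices to [z] by assimilation. /z/ precedes the voiceless obstruent /k/, so it devoices to [s] by assimilation. /lesguazugidizazk/ → lezguazugidizask.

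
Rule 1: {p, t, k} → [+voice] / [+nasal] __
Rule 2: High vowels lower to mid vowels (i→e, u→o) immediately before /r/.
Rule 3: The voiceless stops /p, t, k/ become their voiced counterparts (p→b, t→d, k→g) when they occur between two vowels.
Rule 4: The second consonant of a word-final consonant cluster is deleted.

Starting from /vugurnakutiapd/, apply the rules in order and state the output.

vugornagudiap

Rule 1 (post-nasal voicing): no segment meets the environment; /vugurnakutiapd/ is unchanged.
Rule 2 (pre-rhotic lowering): /u/ is a high vowel immediately before /r/, so it lowers to [o]. /vugurnakutiapd/ → vugornakutiapd.
Rule 3 (intervocalic voicing): /k/ is a voiceless stop between vowels /a/ and /u/, so it voices to [g]. /t/ is a voiceless stop between vowels /u/ and /i/, so it voices to [d]. /vugornakutiapd/ → vugornagudiapd.
Rule 4 (final cluster simplification): /d/ is the second consonant of a word-final cluster /pd/, so it deletes. /vugornagudiapd/ → vugornagudiap.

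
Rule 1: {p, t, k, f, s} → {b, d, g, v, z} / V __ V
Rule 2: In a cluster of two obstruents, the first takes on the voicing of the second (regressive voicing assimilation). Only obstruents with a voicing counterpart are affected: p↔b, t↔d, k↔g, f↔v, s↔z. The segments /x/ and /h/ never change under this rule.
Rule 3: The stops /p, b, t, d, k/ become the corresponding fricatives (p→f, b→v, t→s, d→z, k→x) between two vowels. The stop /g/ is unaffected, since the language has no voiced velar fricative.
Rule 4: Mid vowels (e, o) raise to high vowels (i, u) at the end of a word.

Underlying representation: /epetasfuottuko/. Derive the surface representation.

evezasfuottugu

Rule 1 (intervocalic voicing): /p/ is a voiceless obstruent between vowels /e/ and /e/, so it voices to [b]. /t/ is a voiceless obstruent between vowels /e/ and /a/, so it voices to [d]. /k/ is a voiceless obstruent between vowels /u/ and /o/, so it voices to [g]. /epetasfuottuko/ → ebedasfuottugo.
Rule 2 (regressive voicing assimilation): no segment meets the environment; /ebedasfuottugo/ is unchanged.
Rule 3 (intervocalic spirantization): /b/ is a stop between vowels /e/ and /e/, so it spirantizes to the fricative [v]. /d/ is a stop between vowels /e/ and /a/, so it spirantizes to the fricative [z]. /ebedasfuottugo/ → evezasfuottugo.
Rule 4 (final vowel raising): /o/ is a mid vowel in word-final position, so it raises to [u]. /evezasfuottugo/ → evezasfuottugu.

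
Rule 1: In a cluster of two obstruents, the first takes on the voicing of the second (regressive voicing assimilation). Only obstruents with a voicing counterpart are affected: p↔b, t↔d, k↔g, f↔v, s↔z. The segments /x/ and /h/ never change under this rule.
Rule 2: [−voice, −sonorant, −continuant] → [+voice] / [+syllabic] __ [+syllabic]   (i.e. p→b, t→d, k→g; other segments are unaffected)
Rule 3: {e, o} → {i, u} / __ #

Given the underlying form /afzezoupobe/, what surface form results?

Rule 1 (regressive voicing assimilation): /f/ precedes the voiced obstruent /z/, so it voices to [v] by assimilation. /afzezoupobe/ → avzezoupobe.
Rule 2 (intervocalic voicing): /p/ is a voiceless stop between vowels /u/ and /o/, so it voices to [b]. /avzezoupobe/ → avzezoubobe.
Rule 3 (final vowel raising): /e/ is a mid vowel in word-final position, so it raises to [i]. /avzezoubobe/ → avzezoubobi.

avzezoubobi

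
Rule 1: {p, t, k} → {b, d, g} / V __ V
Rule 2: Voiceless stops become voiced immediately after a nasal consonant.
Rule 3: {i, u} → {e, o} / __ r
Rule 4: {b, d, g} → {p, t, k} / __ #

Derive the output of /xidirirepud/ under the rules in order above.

Rule 1 (intervocalic voicing): /p/ is a voiceless stop between vowels /e/ and /u/, so it voices to [b]. /xidirirepud/ → xidirirebud.
Rule 2 (post-nasal voicing): no segment meets the environment; /xidirirebud/ is unchanged.
Rule 3 (pre-rhotic lowering): /i/ is a high vowel immediately before /r/, so it lowers to [e]. /i/ is a high vowel immediately before /r/, so it lowers to [e]. /xidirirebud/ → xidererebud.
Rule 4 (final devoicing): /d/ is a voiced stop in word-final position, so it devoices to [t]. /xidererebud/ → xidererebut.

xidererebut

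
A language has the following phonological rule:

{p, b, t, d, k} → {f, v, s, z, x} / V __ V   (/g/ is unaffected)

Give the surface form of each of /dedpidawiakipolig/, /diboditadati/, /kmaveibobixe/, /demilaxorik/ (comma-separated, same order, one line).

/dedpidawiakipolig/: /d/ is a stop between vowels /i/ and /a/, so it spirantizes to the fricative [z]. /k/ is a stop between vowels /a/ and /i/, so it spirantizes to the fricative [x]. /p/ is a stop between vowels /i/ and /o/, so it spirantizes to the fricative [f]. → [dedpizawiaxifolig].
/diboditadati/: /b/ is a stop between vowels /i/ and /o/, so it spirantizes to the fricative [v]. /d/ is a stop between vowels /o/ and /i/, so it spirantizes to the fricative [z]. /t/ is a stop between vowels /i/ and /a/, so it spirantizes to the fricative [s]. /d/ is a stop between vowels /a/ and /a/, so it spirantizes to the fricative [z]. /t/ is a stop between vowels /a/ and /i/, so it spirantizes to the fricative [s]. → [divozisazasi].
/kmaveibobixe/: /b/ is a stop between vowels /i/ and /o/, so it spirantizes to the fricative [v]. /b/ is a stop between vowels /o/ and /i/, so it spirantizes to the fricative [v]. → [kmaveivovixe].
/demilaxorik/: the rule's environment is not met; surfaces unchanged as [demilaxorik].

dedpizawiaxifolig, divozisazasi, kmaveivovixe, demilaxorik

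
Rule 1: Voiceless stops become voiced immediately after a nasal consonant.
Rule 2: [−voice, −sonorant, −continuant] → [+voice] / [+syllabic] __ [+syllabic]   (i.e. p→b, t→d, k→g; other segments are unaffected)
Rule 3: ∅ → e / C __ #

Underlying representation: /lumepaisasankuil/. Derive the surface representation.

lumebaisasanguile

Rule 1 (post-nasal voicing): /k/ is a voiceless stop immediately after the nasal /n/, so it voices to [g]. /lumepaisasankuil/ → lumepaisasanguil.
Rule 2 (intervocalic voicing): /p/ is a voiceless stop between vowels /e/ and /a/, so it voices to [b]. /lumepaisasanguil/ → lumebaisasanguil.
Rule 3 (final e-epenthesis): the form ends in the consonant /l/, so [e] is inserted word-finally. /lumebaisasanguil/ → lumebaisasanguile.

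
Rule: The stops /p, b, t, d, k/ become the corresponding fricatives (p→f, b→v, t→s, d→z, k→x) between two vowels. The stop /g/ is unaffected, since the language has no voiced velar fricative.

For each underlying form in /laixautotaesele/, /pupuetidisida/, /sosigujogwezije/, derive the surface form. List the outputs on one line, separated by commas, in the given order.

laixausosaesele, pufuesizisiza, sosigujogwezije

/laixautotaesele/: /t/ is a stop between vowels /u/ and /o/, so it spirantizes to the fricative [s]. /t/ is a stop between vowels /o/ and /a/, so it spirantizes to the fricative [s]. → [laixausosaesele].
/pupuetidisida/: /p/ is a stop between vowels /u/ and /u/, so it spirantizes to the fricative [f]. /t/ is a stop between vowels /e/ and /i/, so it spirantizes to the fricative [s]. /d/ is a stop between vowels /i/ and /i/, so it spirantizes to the fricative [z]. /d/ is a stop between vowels /i/ and /a/, so it spirantizes to the fricative [z]. → [pufuesizisiza].
/sosigujogwezije/: the rule's environment is not met; surfaces unchanged as [sosigujogwezije].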